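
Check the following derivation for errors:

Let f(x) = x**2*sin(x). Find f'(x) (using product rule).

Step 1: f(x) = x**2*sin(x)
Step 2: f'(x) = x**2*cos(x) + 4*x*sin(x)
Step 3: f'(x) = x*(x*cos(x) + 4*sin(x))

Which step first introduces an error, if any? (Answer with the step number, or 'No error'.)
Step 2

Step 2 is incorrect due to a wrong coefficient.
The step shows: x**2*cos(x) + 4*x*sin(x)
The correct value should be: x**2*cos(x) + 2*x*sin(x)

Explanation: The coefficient 2 was incorrectly written as 4: the term 2*x*sin(x) was incorrectly written as 4*x*sin(x)
The later steps are derived from this incorrect expression, so the error originates in Step 2.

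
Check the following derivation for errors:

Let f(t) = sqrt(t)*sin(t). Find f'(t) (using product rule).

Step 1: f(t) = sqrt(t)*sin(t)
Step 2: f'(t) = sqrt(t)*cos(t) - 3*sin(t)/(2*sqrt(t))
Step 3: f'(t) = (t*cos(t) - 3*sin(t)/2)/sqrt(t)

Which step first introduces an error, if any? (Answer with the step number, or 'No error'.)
Step 2

Step 2 is incorrect due to a wrong coefficient.
The step shows: sqrt(t)*cos(t) - 3*sin(t)/(2*sqrt(t))
The correct value should be: sqrt(t)*cos(t) + sin(t)/(2*sqrt(t))

Explanation: The coefficient 1/2 was incorrectly written as -3/2: the term sin(t)/(2*sqrt(t)) was incorrectly written as -3*sin(t)/(2*sqrt(t))
The later steps are derived from this incorrect expression, so the error originates in Step 2.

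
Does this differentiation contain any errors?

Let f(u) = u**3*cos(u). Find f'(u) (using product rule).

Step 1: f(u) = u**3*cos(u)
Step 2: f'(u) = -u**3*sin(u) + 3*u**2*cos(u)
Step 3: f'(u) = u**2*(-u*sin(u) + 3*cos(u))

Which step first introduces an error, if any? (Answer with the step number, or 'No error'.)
No error

All steps in this derivation are correct.
The final answer f'(u) = u**2*(-u*sin(u) + 3*cos(u)) is valid.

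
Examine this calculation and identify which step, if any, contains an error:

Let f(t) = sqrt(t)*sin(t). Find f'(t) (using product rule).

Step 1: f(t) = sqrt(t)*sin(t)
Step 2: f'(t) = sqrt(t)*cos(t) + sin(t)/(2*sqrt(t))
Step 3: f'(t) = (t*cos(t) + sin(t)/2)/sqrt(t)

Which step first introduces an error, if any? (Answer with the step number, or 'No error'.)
No error

All steps in this derivation are correct.
The final answer f'(t) = (t*cos(t) + sin(t)/2)/sqrt(t) is valid.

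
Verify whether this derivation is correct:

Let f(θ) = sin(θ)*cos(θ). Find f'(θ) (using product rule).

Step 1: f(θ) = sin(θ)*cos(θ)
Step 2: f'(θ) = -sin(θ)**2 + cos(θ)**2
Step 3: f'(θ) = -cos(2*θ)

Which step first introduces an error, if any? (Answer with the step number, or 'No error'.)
Step 3

Step 3 is incorrect due to a sign flip.
The step shows: -cos(2*θ)
The correct value should be: cos(2*θ)

Explanation: The sign of the whole expression was flipped: the term cos(2*θ) was incorrectly written as -cos(2*θ)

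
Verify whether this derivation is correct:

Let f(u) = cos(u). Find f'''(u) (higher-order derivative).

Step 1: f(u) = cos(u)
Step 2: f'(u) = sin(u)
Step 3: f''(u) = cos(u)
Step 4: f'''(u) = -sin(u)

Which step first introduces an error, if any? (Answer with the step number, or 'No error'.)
Step 2

Step 2 is incorrect due to a sign flip.
The step shows: sin(u)
The correct value should be: -sin(u)

Explanation: The sign of the whole expression was flipped: the term -sin(u) was incorrectly written as sin(u)
The later steps are derived from this incorrect expression, so the error originates in Step 2.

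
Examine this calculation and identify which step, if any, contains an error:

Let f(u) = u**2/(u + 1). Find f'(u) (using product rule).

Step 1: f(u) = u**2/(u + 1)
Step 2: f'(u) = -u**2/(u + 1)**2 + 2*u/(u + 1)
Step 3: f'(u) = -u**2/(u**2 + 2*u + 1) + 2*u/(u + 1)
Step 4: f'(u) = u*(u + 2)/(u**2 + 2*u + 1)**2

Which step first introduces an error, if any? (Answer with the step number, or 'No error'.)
Step 4

Step 4 is incorrect due to a wrong exponent.
The step shows: u*(u + 2)/(u**2 + 2*u + 1)**2
The correct value should be: u*(u + 2)/(u**2 + 2*u + 1)

Explanation: The exponent -1 on u**2 + 2*u + 1 was incorrectly written as -2: the term u*(u + 2)/(u**2 + 2*u + 1) was incorrectly written as u*(u + 2)/(u**2 + 2*u + 1)**2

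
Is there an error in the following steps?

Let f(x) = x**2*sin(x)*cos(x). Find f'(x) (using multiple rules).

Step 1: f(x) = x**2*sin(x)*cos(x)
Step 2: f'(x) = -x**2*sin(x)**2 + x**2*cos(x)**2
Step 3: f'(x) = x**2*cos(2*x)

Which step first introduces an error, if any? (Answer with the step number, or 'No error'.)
Step 2

Step 2 is incorrect due to a dropped term.
The step shows: -x**2*sin(x)**2 + x**2*cos(x)**2
The correct value should be: -x**2*sin(x)**2 + x**2*cos(x)**2 + 2*x*sin(x)*cos(x)

Explanation: A term was dropped: the term 2*x*sin(x)*cos(x) was incorrectly omitted
The later steps are derived from this incorrect expression, so the error originates in Step 2.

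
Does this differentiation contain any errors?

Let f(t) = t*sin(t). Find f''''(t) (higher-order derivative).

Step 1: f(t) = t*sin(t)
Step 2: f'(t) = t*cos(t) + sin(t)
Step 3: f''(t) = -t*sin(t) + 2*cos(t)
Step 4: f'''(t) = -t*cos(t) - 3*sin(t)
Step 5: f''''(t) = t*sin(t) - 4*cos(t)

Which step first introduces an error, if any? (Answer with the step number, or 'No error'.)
No error

All steps in this derivation are correct.
The final answer f''''(t) = t*sin(t) - 4*cos(t) is valid.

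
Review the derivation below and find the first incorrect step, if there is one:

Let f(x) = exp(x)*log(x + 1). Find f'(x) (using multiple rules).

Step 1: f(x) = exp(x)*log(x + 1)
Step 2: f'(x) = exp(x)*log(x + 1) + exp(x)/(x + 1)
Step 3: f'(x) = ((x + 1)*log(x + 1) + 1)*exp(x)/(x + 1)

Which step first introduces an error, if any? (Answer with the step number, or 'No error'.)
No error

All steps in this derivation are correct.
The final answer f'(x) = ((x + 1)*log(x + 1) + 1)*exp(x)/(x + 1) is valid.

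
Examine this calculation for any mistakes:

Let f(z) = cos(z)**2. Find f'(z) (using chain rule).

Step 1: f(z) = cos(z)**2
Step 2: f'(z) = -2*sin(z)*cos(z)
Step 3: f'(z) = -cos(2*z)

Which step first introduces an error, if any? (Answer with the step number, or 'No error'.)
Step 3

Step 3 is incorrect due to a wrong trig function.
The step shows: -cos(2*z)
The correct value should be: -sin(2*z)

Explanation: sin(2*z) was incorrectly written as cos(2*z): the term -sin(2*z) was incorrectly written as -cos(2*z)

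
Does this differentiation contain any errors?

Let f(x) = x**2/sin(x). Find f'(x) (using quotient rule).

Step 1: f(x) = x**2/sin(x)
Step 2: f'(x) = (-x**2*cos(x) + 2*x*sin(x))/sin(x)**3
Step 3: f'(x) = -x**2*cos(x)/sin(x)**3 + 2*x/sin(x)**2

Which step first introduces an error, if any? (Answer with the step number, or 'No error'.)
Step 2

Step 2 is incorrect due to a wrong exponent.
The step shows: (-x**2*cos(x) + 2*x*sin(x))/sin(x)**3
The correct value should be: (-x**2*cos(x) + 2*x*sin(x))/sin(x)**2

Explanation: The exponent -2 on sin(x) was incorrectly written as -3: the term (-x**2*cos(x) + 2*x*sin(x))/sin(x)**2 was incorrectly written as (-x**2*cos(x) + 2*x*sin(x))/sin(x)**3
The later steps are derived from this incorrect expression, so the error originates in Step 2.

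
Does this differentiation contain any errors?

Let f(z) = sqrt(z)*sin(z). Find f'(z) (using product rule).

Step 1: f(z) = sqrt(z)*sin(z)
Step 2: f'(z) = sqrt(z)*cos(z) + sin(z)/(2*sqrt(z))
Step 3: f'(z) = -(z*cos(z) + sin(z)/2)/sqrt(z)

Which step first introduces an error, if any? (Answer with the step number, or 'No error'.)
Step 3

Step 3 is incorrect due to a sign flip.
The step shows: -(z*cos(z) + sin(z)/2)/sqrt(z)
The correct value should be: (z*cos(z) + sin(z)/2)/sqrt(z)

Explanation: The sign of the whole expression was flipped: the term (z*cos(z) + sin(z)/2)/sqrt(z) was incorrectly written as -(z*cos(z) + sin(z)/2)/sqrt(z)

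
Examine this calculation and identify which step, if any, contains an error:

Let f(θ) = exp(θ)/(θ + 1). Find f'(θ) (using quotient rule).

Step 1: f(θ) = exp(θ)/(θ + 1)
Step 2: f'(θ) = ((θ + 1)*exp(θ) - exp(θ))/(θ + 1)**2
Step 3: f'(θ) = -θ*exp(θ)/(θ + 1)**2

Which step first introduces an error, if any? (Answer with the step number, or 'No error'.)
Step 3

Step 3 is incorrect due to a sign flip.
The step shows: -θ*exp(θ)/(θ + 1)**2
The correct value should be: θ*exp(θ)/(θ + 1)**2

Explanation: The sign of the whole expression was flipped: the term θ*exp(θ)/(θ + 1)**2 was incorrectly written as -θ*exp(θ)/(θ + 1)**2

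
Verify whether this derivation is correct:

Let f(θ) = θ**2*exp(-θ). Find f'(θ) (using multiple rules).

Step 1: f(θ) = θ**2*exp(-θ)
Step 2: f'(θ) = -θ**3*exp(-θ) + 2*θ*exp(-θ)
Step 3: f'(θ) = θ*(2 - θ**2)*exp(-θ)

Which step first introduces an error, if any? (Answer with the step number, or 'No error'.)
Step 2

Step 2 is incorrect due to a wrong exponent.
The step shows: -θ**3*exp(-θ) + 2*θ*exp(-θ)
The correct value should be: -θ**2*exp(-θ) + 2*θ*exp(-θ)

Explanation: The exponent 2 on θ was incorrectly written as 3: the term -θ**2*exp(-θ) was incorrectly written as -θ**3*exp(-θ)
The later steps are derived from this incorrect expression, so the error originates in Step 2.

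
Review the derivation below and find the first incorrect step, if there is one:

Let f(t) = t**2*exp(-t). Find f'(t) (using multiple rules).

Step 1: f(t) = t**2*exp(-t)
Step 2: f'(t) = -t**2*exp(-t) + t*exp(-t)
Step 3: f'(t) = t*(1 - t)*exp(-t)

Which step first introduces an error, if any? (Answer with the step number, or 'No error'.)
Step 2

Step 2 is incorrect due to a wrong coefficient.
The step shows: -t**2*exp(-t) + t*exp(-t)
The correct value should be: -t**2*exp(-t) + 2*t*exp(-t)

Explanation: The coefficient 2 was incorrectly written as 1: the term 2*t*exp(-t) was incorrectly written as t*exp(-t)
The later steps are derived from this incorrect expression, so the error originates in Step 2.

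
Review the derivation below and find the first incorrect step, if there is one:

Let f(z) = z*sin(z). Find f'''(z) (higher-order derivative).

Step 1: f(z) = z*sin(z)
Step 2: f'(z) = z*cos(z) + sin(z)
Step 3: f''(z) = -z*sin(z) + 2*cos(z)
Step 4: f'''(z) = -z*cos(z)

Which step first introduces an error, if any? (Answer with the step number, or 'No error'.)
Step 4

Step 4 is incorrect due to a dropped term.
The step shows: -z*cos(z)
The correct value should be: -z*cos(z) - 3*sin(z)

Explanation: A term was dropped: the term -3*sin(z) was incorrectly omitted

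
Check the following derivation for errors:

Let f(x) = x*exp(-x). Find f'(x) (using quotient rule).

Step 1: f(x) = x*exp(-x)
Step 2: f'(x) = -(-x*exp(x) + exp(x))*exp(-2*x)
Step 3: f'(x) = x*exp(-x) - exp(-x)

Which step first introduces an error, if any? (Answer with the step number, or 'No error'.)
Step 2

Step 2 is incorrect due to a sign flip.
The step shows: -(-x*exp(x) + exp(x))*exp(-2*x)
The correct value should be: (-x*exp(x) + exp(x))*exp(-2*x)

Explanation: The sign of the whole expression was flipped: the term (-x*exp(x) + exp(x))*exp(-2*x) was incorrectly written as -(-x*exp(x) + exp(x))*exp(-2*x)
The later steps are derived from this incorrect expression, so the error originates in Step 2.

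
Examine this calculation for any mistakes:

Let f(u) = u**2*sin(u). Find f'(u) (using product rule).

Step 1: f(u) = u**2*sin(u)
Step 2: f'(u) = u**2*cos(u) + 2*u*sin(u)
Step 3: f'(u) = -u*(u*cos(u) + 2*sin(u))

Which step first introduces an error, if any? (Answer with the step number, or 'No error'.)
Step 3

Step 3 is incorrect due to a sign flip.
The step shows: -u*(u*cos(u) + 2*sin(u))
The correct value should be: u*(u*cos(u) + 2*sin(u))

Explanation: The sign of the whole expression was flipped: the term u*(u*cos(u) + 2*sin(u)) was incorrectly written as -u*(u*cos(u) + 2*sin(u))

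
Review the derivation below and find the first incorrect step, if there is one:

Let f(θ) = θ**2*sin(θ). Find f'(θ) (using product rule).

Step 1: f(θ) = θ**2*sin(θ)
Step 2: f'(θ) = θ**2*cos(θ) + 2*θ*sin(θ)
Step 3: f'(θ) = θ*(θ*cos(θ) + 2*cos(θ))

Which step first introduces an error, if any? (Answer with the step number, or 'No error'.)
Step 3

Step 3 is incorrect due to a wrong trig function.
The step shows: θ*(θ*cos(θ) + 2*cos(θ))
The correct value should be: θ*(θ*cos(θ) + 2*sin(θ))

Explanation: sin(θ) was incorrectly written as cos(θ): the term θ*(θ*cos(θ) + 2*sin(θ)) was incorrectly written as θ*(θ*cos(θ) + 2*cos(θ))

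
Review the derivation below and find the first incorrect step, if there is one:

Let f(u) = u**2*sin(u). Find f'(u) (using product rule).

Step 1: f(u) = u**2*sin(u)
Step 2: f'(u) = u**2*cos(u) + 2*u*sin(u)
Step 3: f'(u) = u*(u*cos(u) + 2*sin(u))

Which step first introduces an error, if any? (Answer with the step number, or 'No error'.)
No error

All steps in this derivation are correct.
The final answer f'(u) = u*(u*cos(u) + 2*sin(u)) is valid.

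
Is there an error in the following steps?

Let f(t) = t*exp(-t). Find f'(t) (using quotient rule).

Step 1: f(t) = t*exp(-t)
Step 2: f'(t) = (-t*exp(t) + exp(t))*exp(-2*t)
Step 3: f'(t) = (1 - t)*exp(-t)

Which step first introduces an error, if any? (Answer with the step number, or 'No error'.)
No error

All steps in this derivation are correct.
The final answer f'(t) = (1 - t)*exp(-t) is valid.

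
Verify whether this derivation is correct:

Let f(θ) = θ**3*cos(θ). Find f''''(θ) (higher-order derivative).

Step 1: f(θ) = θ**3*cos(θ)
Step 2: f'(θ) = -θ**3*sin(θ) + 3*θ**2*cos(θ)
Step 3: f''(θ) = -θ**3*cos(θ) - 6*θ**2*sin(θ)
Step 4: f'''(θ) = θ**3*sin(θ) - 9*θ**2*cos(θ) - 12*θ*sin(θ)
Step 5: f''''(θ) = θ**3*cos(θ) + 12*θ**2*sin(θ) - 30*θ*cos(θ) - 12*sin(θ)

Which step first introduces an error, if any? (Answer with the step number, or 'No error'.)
Step 3

Step 3 is incorrect due to a dropped term.
The step shows: -θ**3*cos(θ) - 6*θ**2*sin(θ)
The correct value should be: -θ**3*cos(θ) - 6*θ**2*sin(θ) + 6*θ*cos(θ)

Explanation: A term was dropped: the term 6*θ*cos(θ) was incorrectly omitted
The later steps are derived from this incorrect expression, so the error originates in Step 3.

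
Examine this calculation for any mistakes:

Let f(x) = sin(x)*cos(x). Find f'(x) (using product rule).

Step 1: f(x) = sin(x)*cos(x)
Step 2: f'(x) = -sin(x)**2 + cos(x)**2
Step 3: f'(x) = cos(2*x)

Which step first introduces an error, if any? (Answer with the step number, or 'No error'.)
No error

All steps in this derivation are correct.
The final answer f'(x) = cos(2*x) is valid.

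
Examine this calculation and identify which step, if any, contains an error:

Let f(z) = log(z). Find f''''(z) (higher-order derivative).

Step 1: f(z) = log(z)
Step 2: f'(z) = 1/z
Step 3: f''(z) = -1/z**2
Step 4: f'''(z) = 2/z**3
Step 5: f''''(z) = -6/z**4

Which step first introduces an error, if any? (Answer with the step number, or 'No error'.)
No error

All steps in this derivation are correct.
The final answer f''''(z) = -6/z**4 is valid.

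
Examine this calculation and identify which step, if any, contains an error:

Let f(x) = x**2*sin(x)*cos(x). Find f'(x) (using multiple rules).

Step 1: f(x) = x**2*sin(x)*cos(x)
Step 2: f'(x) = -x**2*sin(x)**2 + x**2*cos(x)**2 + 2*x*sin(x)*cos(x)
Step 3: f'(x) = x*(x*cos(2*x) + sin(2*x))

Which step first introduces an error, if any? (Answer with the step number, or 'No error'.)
No error

All steps in this derivation are correct.
The final answer f'(x) = x*(x*cos(2*x) + sin(2*x)) is valid.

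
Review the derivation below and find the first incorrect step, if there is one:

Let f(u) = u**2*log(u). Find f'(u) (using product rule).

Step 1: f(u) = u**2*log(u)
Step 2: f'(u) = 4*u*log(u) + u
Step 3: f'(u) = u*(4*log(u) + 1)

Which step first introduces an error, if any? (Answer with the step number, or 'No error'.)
Step 2

Step 2 is incorrect due to a wrong coefficient.
The step shows: 4*u*log(u) + u
The correct value should be: 2*u*log(u) + u

Explanation: The coefficient 2 was incorrectly written as 4: the term 2*u*log(u) was incorrectly written as 4*u*log(u)
The later steps are derived from this incorrect expression, so the error originates in Step 2.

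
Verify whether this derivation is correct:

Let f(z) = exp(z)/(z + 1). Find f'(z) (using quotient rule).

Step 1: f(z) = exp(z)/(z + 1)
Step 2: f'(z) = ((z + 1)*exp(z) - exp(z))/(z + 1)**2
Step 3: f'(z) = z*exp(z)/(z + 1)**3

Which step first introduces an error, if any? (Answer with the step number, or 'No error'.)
Step 3

Step 3 is incorrect due to a wrong exponent.
The step shows: z*exp(z)/(z + 1)**3
The correct value should be: z*exp(z)/(z + 1)**2

Explanation: The exponent -2 on z + 1 was incorrectly written as -3: the term z*exp(z)/(z + 1)**2 was incorrectly written as z*exp(z)/(z + 1)**3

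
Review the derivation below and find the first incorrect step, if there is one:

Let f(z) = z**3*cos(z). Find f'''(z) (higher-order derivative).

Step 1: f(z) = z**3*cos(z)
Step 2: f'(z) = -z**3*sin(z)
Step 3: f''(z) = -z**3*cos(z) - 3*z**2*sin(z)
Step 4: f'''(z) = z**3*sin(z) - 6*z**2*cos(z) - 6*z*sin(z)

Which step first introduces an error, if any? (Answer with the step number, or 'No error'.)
Step 2

Step 2 is incorrect due to a dropped term.
The step shows: -z**3*sin(z)
The correct value should be: -z**3*sin(z) + 3*z**2*cos(z)

Explanation: A term was dropped: the term 3*z**2*cos(z) was incorrectly omitted
The later steps are derived from this incorrect expression, so the error originates in Step 2.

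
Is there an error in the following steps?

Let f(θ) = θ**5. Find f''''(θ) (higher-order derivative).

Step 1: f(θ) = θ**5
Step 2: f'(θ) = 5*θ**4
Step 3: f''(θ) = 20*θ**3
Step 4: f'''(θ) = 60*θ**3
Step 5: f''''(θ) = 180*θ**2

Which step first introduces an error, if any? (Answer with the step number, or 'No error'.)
Step 4

Step 4 is incorrect due to a wrong exponent.
The step shows: 60*θ**3
The correct value should be: 60*θ**2

Explanation: The exponent 2 on θ was incorrectly written as 3: the term 60*θ**2 was incorrectly written as 60*θ**3
The later steps are derived from this incorrect expression, so the error originates in Step 4.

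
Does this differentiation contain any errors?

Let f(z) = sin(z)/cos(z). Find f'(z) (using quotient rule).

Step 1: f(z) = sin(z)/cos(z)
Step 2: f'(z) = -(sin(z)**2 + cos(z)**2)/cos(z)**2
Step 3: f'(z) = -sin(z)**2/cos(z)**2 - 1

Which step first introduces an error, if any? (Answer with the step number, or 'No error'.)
Step 2

Step 2 is incorrect due to a sign flip.
The step shows: -(sin(z)**2 + cos(z)**2)/cos(z)**2
The correct value should be: (sin(z)**2 + cos(z)**2)/cos(z)**2

Explanation: The sign of the whole expression was flipped: the term (sin(z)**2 + cos(z)**2)/cos(z)**2 was incorrectly written as -(sin(z)**2 + cos(z)**2)/cos(z)**2
The later steps are derived from this incorrect expression, so the error originates in Step 2.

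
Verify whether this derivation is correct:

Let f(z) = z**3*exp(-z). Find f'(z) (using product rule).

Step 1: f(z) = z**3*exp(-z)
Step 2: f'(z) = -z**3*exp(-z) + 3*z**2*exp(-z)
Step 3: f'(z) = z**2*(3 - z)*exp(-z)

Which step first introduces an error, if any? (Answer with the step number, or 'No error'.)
No error

All steps in this derivation are correct.
The final answer f'(z) = z**2*(3 - z)*exp(-z) is valid.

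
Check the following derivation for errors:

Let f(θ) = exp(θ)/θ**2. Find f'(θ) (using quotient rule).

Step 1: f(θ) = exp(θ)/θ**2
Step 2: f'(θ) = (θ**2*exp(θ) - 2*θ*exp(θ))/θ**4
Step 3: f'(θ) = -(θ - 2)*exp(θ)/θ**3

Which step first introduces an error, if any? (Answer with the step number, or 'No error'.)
Step 3

Step 3 is incorrect due to a sign flip.
The step shows: -(θ - 2)*exp(θ)/θ**3
The correct value should be: (θ - 2)*exp(θ)/θ**3

Explanation: The sign of the whole expression was flipped: the term (θ - 2)*exp(θ)/θ**3 was incorrectly written as -(θ - 2)*exp(θ)/θ**3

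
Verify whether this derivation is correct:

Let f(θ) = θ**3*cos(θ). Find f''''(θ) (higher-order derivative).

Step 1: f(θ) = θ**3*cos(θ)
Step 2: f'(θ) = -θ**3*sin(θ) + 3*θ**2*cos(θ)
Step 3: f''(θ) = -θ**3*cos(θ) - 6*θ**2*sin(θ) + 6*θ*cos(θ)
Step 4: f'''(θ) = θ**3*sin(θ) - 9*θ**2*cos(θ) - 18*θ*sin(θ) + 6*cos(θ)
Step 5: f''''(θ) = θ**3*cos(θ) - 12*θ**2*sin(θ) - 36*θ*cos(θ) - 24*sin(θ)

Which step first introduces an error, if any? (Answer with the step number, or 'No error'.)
Step 5

Step 5 is incorrect due to a sign flip.
The step shows: θ**3*cos(θ) - 12*θ**2*sin(θ) - 36*θ*cos(θ) - 24*sin(θ)
The correct value should be: θ**3*cos(θ) + 12*θ**2*sin(θ) - 36*θ*cos(θ) - 24*sin(θ)

Explanation: The sign of one term was flipped: the term 12*θ**2*sin(θ) was incorrectly written as -12*θ**2*sin(θ)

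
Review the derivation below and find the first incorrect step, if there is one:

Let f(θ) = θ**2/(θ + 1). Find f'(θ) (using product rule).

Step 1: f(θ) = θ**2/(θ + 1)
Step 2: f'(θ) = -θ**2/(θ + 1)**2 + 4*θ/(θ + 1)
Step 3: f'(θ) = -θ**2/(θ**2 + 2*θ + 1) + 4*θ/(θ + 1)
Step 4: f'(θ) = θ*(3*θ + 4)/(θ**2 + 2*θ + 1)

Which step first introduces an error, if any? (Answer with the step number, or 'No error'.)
Step 2

Step 2 is incorrect due to a wrong coefficient.
The step shows: -θ**2/(θ + 1)**2 + 4*θ/(θ + 1)
The correct value should be: -θ**2/(θ + 1)**2 + 2*θ/(θ + 1)

Explanation: The coefficient 2 was incorrectly written as 4: the term 2*θ/(θ + 1) was incorrectly written as 4*θ/(θ + 1)
The later steps are derived from this incorrect expression, so the error originates in Step 2.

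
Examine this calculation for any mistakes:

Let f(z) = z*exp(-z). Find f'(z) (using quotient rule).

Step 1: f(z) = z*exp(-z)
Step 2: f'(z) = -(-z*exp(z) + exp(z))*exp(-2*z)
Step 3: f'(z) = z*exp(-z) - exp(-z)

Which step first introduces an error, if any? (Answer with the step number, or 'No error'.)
Step 2

Step 2 is incorrect due to a sign flip.
The step shows: -(-z*exp(z) + exp(z))*exp(-2*z)
The correct value should be: (-z*exp(z) + exp(z))*exp(-2*z)

Explanation: The sign of the whole expression was flipped: the term (-z*exp(z) + exp(z))*exp(-2*z) was incorrectly written as -(-z*exp(z) + exp(z))*exp(-2*z)
The later steps are derived from this incorrect expression, so the error originates in Step 2.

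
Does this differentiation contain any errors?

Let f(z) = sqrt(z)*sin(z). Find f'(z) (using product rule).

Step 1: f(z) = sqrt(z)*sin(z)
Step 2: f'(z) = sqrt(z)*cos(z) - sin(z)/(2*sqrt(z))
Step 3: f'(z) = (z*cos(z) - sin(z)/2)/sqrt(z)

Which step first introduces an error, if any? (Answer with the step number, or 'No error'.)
Step 2

Step 2 is incorrect due to a sign flip.
The step shows: sqrt(z)*cos(z) - sin(z)/(2*sqrt(z))
The correct value should be: sqrt(z)*cos(z) + sin(z)/(2*sqrt(z))

Explanation: The sign of one term was flipped: the term sin(z)/(2*sqrt(z)) was incorrectly written as -sin(z)/(2*sqrt(z))
The later steps are derived from this incorrect expression, so the error originates in Step 2.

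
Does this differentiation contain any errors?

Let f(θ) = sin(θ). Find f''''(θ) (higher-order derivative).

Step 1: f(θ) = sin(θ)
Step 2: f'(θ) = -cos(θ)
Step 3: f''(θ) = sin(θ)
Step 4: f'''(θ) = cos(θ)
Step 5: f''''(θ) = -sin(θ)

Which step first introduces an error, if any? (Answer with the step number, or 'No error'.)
Step 2

Step 2 is incorrect due to a sign flip.
The step shows: -cos(θ)
The correct value should be: cos(θ)

Explanation: The sign of the whole expression was flipped: the term cos(θ) was incorrectly written as -cos(θ)
The later steps are derived from this incorrect expression, so the error originates in Step 2.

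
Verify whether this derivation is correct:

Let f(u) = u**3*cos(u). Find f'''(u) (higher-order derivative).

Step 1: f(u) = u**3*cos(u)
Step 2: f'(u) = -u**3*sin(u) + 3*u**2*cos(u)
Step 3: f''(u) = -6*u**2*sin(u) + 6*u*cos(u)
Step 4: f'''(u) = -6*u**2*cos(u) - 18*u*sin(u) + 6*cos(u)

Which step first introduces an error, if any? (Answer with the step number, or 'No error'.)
Step 3

Step 3 is incorrect due to a dropped term.
The step shows: -6*u**2*sin(u) + 6*u*cos(u)
The correct value should be: -u**3*cos(u) - 6*u**2*sin(u) + 6*u*cos(u)

Explanation: A term was dropped: the term -u**3*cos(u) was incorrectly omitted
The later steps are derived from this incorrect expression, so the error originates in Step 3.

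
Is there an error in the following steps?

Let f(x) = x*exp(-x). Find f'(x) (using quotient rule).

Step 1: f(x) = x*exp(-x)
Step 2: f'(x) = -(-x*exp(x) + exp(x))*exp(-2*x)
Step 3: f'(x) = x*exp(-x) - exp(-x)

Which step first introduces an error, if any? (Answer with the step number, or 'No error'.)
Step 2

Step 2 is incorrect due to a sign flip.
The step shows: -(-x*exp(x) + exp(x))*exp(-2*x)
The correct value should be: (-x*exp(x) + exp(x))*exp(-2*x)

Explanation: The sign of the whole expression was flipped: the term (-x*exp(x) + exp(x))*exp(-2*x) was incorrectly written as -(-x*exp(x) + exp(x))*exp(-2*x)
The later steps are derived from this incorrect expression, so the error originates in Step 2.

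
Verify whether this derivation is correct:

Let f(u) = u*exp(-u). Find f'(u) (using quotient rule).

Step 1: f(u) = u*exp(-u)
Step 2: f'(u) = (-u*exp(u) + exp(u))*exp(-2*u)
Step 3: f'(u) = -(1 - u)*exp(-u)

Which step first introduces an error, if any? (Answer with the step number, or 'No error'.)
Step 3

Step 3 is incorrect due to a sign flip.
The step shows: -(1 - u)*exp(-u)
The correct value should be: (1 - u)*exp(-u)

Explanation: The sign of the whole expression was flipped: the term (1 - u)*exp(-u) was incorrectly written as -(1 - u)*exp(-u)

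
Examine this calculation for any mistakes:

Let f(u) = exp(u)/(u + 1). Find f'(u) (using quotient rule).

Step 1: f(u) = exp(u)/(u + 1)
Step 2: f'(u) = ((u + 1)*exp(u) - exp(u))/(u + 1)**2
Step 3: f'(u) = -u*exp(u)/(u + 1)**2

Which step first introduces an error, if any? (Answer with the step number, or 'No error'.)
Step 3

Step 3 is incorrect due to a sign flip.
The step shows: -u*exp(u)/(u + 1)**2
The correct value should be: u*exp(u)/(u + 1)**2

Explanation: The sign of the whole expression was flipped: the term u*exp(u)/(u + 1)**2 was incorrectly written as -u*exp(u)/(u + 1)**2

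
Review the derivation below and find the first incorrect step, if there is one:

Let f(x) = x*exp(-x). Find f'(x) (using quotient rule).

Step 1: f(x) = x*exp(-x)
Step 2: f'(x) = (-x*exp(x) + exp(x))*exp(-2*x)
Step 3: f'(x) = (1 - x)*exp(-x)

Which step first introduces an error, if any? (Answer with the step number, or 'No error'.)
No error

All steps in this derivation are correct.
The final answer f'(x) = (1 - x)*exp(-x) is valid.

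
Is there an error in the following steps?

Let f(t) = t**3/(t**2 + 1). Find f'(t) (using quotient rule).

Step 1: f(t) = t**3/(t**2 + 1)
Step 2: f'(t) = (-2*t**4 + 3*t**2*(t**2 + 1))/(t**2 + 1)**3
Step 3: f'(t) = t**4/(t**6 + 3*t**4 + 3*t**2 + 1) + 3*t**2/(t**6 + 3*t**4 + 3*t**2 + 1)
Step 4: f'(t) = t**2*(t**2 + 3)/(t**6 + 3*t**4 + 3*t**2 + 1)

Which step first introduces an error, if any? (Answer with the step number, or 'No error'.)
Step 2

Step 2 is incorrect due to a wrong exponent.
The step shows: (-2*t**4 + 3*t**2*(t**2 + 1))/(t**2 + 1)**3
The correct value should be: (-2*t**4 + 3*t**2*(t**2 + 1))/(t**2 + 1)**2

Explanation: The exponent -2 on t**2 + 1 was incorrectly written as -3: the term (-2*t**4 + 3*t**2*(t**2 + 1))/(t**2 + 1)**2 was incorrectly written as (-2*t**4 + 3*t**2*(t**2 + 1))/(t**2 + 1)**3
The later steps are derived from this incorrect expression, so the error originates in Step 2.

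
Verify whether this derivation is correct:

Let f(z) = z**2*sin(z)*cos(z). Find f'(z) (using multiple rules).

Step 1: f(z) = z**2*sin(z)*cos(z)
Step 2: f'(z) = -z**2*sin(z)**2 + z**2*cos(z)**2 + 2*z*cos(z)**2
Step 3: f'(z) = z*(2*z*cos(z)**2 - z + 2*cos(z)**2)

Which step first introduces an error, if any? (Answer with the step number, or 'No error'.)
Step 2

Step 2 is incorrect due to a wrong trig function.
The step shows: -z**2*sin(z)**2 + z**2*cos(z)**2 + 2*z*cos(z)**2
The correct value should be: -z**2*sin(z)**2 + z**2*cos(z)**2 + 2*z*sin(z)*cos(z)

Explanation: sin(z) was incorrectly written as cos(z): the term 2*z*sin(z)*cos(z) was incorrectly written as 2*z*cos(z)**2
The later steps are derived from this incorrect expression, so the error originates in Step 2.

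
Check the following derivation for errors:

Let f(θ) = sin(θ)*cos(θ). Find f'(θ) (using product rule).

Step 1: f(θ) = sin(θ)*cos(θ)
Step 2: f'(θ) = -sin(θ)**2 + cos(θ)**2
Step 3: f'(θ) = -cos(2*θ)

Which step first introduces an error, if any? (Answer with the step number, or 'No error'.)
Step 3

Step 3 is incorrect due to a sign flip.
The step shows: -cos(2*θ)
The correct value should be: cos(2*θ)

Explanation: The sign of the whole expression was flipped: the term cos(2*θ) was incorrectly written as -cos(2*θ)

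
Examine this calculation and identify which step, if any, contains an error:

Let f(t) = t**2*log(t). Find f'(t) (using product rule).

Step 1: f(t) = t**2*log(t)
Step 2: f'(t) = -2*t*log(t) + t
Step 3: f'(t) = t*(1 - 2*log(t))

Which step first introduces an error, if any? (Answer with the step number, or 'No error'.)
Step 2

Step 2 is incorrect due to a sign flip.
The step shows: -2*t*log(t) + t
The correct value should be: 2*t*log(t) + t

Explanation: The sign of one term was flipped: the term 2*t*log(t) was incorrectly written as -2*t*log(t)
The later steps are derived from this incorrect expression, so the error originates in Step 2.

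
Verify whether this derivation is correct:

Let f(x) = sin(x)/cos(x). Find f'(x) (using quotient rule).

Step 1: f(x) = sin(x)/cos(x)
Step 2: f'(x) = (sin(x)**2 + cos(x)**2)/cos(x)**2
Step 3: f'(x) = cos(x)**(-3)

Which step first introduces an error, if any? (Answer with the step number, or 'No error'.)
Step 3

Step 3 is incorrect due to a wrong exponent.
The step shows: cos(x)**(-3)
The correct value should be: cos(x)**(-2)

Explanation: The exponent -2 on cos(x) was incorrectly written as -3: the term cos(x)**(-2) was incorrectly written as cos(x)**(-3)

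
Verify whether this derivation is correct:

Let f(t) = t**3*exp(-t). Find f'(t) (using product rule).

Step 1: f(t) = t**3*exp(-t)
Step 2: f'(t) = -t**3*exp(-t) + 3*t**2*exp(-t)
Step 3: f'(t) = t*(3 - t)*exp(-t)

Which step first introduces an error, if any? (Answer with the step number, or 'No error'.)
Step 3

Step 3 is incorrect due to a wrong exponent.
The step shows: t*(3 - t)*exp(-t)
The correct value should be: t**2*(3 - t)*exp(-t)

Explanation: The exponent 2 on t was incorrectly written as 1: the term t**2*(3 - t)*exp(-t) was incorrectly written as t*(3 - t)*exp(-t)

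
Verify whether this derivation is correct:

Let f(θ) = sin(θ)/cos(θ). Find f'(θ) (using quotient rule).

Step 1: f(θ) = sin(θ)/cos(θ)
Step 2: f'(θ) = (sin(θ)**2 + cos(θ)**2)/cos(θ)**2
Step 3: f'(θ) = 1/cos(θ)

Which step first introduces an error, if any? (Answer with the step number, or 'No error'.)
Step 3

Step 3 is incorrect due to a wrong exponent.
The step shows: 1/cos(θ)
The correct value should be: cos(θ)**(-2)

Explanation: The exponent -2 on cos(θ) was incorrectly written as -1: the term cos(θ)**(-2) was incorrectly written as 1/cos(θ)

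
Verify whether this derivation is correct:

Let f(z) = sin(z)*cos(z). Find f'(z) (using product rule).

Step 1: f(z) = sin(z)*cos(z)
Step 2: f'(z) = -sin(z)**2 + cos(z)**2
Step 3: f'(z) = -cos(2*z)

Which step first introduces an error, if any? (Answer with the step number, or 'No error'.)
Step 3

Step 3 is incorrect due to a sign flip.
The step shows: -cos(2*z)
The correct value should be: cos(2*z)

Explanation: The sign of the whole expression was flipped: the term cos(2*z) was incorrectly written as -cos(2*z)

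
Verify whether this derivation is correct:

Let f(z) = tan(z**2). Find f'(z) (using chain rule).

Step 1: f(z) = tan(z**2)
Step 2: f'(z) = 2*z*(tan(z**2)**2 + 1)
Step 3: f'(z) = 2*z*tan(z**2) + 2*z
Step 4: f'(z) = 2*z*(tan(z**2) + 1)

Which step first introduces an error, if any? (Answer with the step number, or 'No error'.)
Step 3

Step 3 is incorrect due to a wrong exponent.
The step shows: 2*z*tan(z**2) + 2*z
The correct value should be: 2*z*tan(z**2)**2 + 2*z

Explanation: The exponent 2 on tan(z**2) was incorrectly written as 1: the term 2*z*tan(z**2)**2 was incorrectly written as 2*z*tan(z**2)
The later steps are derived from this incorrect expression, so the error originates in Step 3.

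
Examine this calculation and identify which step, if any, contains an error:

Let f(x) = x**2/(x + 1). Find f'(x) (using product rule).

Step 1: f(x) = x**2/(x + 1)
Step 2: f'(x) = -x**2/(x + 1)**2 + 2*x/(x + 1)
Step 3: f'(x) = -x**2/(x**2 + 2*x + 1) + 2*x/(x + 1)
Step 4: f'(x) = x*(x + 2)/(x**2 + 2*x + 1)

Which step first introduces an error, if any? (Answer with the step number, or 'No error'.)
No error

All steps in this derivation are correct.
The final answer f'(x) = x*(x + 2)/(x**2 + 2*x + 1) is valid.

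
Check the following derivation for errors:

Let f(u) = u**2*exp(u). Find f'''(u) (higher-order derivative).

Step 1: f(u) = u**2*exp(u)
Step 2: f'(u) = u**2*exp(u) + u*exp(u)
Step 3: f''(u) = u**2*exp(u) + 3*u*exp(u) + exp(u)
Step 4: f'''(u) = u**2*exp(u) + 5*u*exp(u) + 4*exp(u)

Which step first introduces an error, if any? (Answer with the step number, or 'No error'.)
Step 2

Step 2 is incorrect due to a wrong coefficient.
The step shows: u**2*exp(u) + u*exp(u)
The correct value should be: u**2*exp(u) + 2*u*exp(u)

Explanation: The coefficient 2 was incorrectly written as 1: the term 2*u*exp(u) was incorrectly written as u*exp(u)
The later steps are derived from this incorrect expression, so the error originates in Step 2.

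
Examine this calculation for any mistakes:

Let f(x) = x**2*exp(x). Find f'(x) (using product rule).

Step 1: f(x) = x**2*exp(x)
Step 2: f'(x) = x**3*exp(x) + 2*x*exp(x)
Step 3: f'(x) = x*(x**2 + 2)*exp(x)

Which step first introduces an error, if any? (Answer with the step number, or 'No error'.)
Step 2

Step 2 is incorrect due to a wrong exponent.
The step shows: x**3*exp(x) + 2*x*exp(x)
The correct value should be: x**2*exp(x) + 2*x*exp(x)

Explanation: The exponent 2 on x was incorrectly written as 3: the term x**2*exp(x) was incorrectly written as x**3*exp(x)
The later steps are derived from this incorrect expression, so the error originates in Step 2.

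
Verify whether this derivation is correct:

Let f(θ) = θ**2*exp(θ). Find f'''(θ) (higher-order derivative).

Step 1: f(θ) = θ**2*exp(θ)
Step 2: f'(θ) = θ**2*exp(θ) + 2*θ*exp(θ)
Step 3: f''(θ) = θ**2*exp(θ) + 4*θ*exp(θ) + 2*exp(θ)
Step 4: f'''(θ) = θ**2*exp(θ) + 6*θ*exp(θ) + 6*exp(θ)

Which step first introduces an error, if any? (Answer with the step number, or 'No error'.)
No error

All steps in this derivation are correct.
The final answer f'''(θ) = θ**2*exp(θ) + 6*θ*exp(θ) + 6*exp(θ) is valid.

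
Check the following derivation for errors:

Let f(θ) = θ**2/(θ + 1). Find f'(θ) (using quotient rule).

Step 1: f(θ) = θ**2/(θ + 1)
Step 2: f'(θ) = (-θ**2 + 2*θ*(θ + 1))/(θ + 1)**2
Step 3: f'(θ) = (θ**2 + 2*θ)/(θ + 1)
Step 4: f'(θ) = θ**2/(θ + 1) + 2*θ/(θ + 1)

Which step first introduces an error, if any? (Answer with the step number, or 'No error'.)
Step 3

Step 3 is incorrect due to a wrong exponent.
The step shows: (θ**2 + 2*θ)/(θ + 1)
The correct value should be: (θ**2 + 2*θ)/(θ + 1)**2

Explanation: The exponent -2 on θ + 1 was incorrectly written as -1: the term (θ**2 + 2*θ)/(θ + 1)**2 was incorrectly written as (θ**2 + 2*θ)/(θ + 1)
The later steps are derived from this incorrect expression, so the error originates in Step 3.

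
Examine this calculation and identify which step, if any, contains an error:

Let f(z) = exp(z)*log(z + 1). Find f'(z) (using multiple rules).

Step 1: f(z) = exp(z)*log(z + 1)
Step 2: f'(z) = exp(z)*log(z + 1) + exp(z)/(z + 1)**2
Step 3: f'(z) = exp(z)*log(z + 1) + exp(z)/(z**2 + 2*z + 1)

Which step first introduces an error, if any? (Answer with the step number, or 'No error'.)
Step 2

Step 2 is incorrect due to a wrong exponent.
The step shows: exp(z)*log(z + 1) + exp(z)/(z + 1)**2
The correct value should be: exp(z)*log(z + 1) + exp(z)/(z + 1)

Explanation: The exponent -1 on z + 1 was incorrectly written as -2: the term exp(z)/(z + 1) was incorrectly written as exp(z)/(z + 1)**2
The later steps are derived from this incorrect expression, so the error originates in Step 2.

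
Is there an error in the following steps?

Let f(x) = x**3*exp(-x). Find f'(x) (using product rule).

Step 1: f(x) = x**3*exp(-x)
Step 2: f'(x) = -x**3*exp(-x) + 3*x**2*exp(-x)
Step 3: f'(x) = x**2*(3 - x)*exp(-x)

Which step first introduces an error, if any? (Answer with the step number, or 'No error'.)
No error

All steps in this derivation are correct.
The final answer f'(x) = x**2*(3 - x)*exp(-x) is valid.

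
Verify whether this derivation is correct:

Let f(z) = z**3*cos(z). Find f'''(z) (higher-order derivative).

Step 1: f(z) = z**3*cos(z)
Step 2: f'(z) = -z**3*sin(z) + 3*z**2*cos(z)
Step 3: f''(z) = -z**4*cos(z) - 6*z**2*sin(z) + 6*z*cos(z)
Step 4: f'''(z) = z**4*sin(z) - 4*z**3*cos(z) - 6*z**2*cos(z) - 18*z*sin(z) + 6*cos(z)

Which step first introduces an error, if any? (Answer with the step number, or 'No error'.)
Step 3

Step 3 is incorrect due to a wrong exponent.
The step shows: -z**4*cos(z) - 6*z**2*sin(z) + 6*z*cos(z)
The correct value should be: -z**3*cos(z) - 6*z**2*sin(z) + 6*z*cos(z)

Explanation: The exponent 3 on z was incorrectly written as 4: the term -z**3*cos(z) was incorrectly written as -z**4*cos(z)
The later steps are derived from this incorrect expression, so the error originates in Step 3.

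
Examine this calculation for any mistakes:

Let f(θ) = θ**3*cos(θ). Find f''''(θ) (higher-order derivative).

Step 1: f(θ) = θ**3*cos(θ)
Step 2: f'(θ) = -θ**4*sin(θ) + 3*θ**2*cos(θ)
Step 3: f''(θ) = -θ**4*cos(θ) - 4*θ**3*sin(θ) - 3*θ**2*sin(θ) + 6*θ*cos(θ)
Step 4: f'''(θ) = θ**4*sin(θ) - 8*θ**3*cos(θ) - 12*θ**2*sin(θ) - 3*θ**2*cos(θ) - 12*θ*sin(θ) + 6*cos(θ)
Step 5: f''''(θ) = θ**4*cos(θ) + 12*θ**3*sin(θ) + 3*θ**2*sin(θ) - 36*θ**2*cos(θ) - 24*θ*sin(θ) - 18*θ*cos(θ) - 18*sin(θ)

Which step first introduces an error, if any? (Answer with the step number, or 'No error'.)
Step 2

Step 2 is incorrect due to a wrong exponent.
The step shows: -θ**4*sin(θ) + 3*θ**2*cos(θ)
The correct value should be: -θ**3*sin(θ) + 3*θ**2*cos(θ)

Explanation: The exponent 3 on θ was incorrectly written as 4: the term -θ**3*sin(θ) was incorrectly written as -θ**4*sin(θ)
The later steps are derived from this incorrect expression, so the error originates in Step 2.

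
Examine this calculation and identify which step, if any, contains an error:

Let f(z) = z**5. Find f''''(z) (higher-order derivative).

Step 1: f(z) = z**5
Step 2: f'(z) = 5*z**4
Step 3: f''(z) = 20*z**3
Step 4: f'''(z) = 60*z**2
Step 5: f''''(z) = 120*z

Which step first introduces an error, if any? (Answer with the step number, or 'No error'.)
No error

All steps in this derivation are correct.
The final answer f''''(z) = 120*z is valid.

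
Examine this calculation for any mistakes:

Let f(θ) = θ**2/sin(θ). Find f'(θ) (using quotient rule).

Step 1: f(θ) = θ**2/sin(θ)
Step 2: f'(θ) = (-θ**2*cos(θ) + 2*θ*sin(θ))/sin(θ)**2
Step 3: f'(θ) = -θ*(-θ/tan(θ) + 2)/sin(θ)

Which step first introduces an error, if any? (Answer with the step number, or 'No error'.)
Step 3

Step 3 is incorrect due to a sign flip.
The step shows: -θ*(-θ/tan(θ) + 2)/sin(θ)
The correct value should be: θ*(-θ/tan(θ) + 2)/sin(θ)

Explanation: The sign of the whole expression was flipped: the term θ*(-θ/tan(θ) + 2)/sin(θ) was incorrectly written as -θ*(-θ/tan(θ) + 2)/sin(θ)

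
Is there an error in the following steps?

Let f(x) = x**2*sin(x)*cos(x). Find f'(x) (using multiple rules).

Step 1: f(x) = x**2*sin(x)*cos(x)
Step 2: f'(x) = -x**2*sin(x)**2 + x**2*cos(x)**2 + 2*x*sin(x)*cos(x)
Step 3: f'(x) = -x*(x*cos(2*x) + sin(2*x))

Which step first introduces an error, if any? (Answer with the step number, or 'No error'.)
Step 3

Step 3 is incorrect due to a sign flip.
The step shows: -x*(x*cos(2*x) + sin(2*x))
The correct value should be: x*(x*cos(2*x) + sin(2*x))

Explanation: The sign of the whole expression was flipped: the term x*(x*cos(2*x) + sin(2*x)) was incorrectly written as -x*(x*cos(2*x) + sin(2*x))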